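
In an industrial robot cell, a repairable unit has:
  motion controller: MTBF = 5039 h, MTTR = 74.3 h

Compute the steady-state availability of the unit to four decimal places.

0.9855

A(motion controller) = MTBF/(MTBF+MTTR) = 5039/(5039+74.3) = 0.9855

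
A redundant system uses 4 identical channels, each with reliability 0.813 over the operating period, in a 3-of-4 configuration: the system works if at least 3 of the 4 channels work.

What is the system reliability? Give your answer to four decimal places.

0.8388

R = Σ_{i=3}^{4} C(4,i) p^i (1−p)^{4−i} with p = 0.813
C(4,3)·0.813^3·0.187^1 = 0.401951
C(4,4)·0.813^4·0.187^0 = 0.436880
Sum = 0.8388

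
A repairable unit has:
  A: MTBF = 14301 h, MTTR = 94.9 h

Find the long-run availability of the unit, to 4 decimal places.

0.9934

A(A) = MTBF/(MTBF+MTTR) = 14301/(14301+94.9) = 0.9934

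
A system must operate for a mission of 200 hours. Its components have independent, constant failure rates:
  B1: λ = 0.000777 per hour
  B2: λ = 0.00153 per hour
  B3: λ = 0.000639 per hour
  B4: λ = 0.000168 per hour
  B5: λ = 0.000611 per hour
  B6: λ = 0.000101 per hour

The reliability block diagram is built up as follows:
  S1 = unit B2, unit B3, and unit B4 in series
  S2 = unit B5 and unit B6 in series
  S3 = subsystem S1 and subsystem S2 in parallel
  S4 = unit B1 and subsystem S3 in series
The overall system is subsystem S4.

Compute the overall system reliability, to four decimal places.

R(B1) = exp(−0.000777 × 200) = 0.856073
R(B2) = exp(−0.00153 × 200) = 0.736387
R(B3) = exp(−0.000639 × 200) = 0.880029
R(B4) = exp(−0.000168 × 200) = 0.966958
R(B5) = exp(−0.000611 × 200) = 0.884971
R(B6) = exp(−0.000101 × 200) = 0.980003
Series (B2, B3, and B4): 0.736387 × 0.880029 × 0.966958 = 0.626629
Series (B5 and B6): 0.884971 × 0.980003 = 0.867274
Parallel ([0.626629] and [0.867274]): 1 − (1 − 0.626629)(1 − 0.867274) = 0.950444
Series (B1 and [0.950444]): 0.856073 × 0.950444 = 0.8136

0.8136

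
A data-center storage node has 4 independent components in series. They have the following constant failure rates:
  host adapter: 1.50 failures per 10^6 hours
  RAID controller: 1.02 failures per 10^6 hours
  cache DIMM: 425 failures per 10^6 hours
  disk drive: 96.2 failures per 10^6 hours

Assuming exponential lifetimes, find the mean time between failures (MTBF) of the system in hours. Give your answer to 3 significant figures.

Series of exponential components: λ_sys = Σ λ_i
λ_sys = 0.00000150 + 0.00000102 + 0.000425 + 0.0000962 = 5.2372e-04 /h
MTBF = 1 / λ_sys = 1910 h

1910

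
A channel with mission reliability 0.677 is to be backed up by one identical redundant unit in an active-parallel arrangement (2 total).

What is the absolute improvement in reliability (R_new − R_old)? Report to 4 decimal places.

0.2187

R_before = 0.677
R_after = 1 − (1 − 0.677)^2 = 0.8957
ΔR = 0.8957 − 0.677 = 0.2187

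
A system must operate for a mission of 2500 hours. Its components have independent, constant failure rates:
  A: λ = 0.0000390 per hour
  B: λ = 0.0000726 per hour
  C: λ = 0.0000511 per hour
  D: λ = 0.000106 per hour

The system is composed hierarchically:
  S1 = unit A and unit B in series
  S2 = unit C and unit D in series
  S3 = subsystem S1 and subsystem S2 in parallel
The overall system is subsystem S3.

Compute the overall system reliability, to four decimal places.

0.9209

R(A) = exp(−0.0000390 × 2500) = 0.907102
R(B) = exp(−0.0000726 × 2500) = 0.834018
R(C) = exp(−0.0000511 × 2500) = 0.880073
R(D) = exp(−0.000106 × 2500) = 0.767206
Series (A and B): 0.907102 × 0.834018 = 0.756539
Series (C and D): 0.880073 × 0.767206 = 0.675197
Parallel ([0.756539] and [0.675197]): 1 − (1 − 0.756539)(1 − 0.675197) = 0.9209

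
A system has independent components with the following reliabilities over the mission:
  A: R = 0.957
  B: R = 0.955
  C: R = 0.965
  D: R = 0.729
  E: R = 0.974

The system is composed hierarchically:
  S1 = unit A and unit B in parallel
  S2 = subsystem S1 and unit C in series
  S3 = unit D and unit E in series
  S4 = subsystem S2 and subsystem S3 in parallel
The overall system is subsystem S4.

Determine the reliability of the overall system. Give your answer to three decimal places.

Parallel (A and B): 1 − (1 − 0.95700)(1 − 0.95500) = 0.99807
Series ([0.99807] and C): 0.99807 × 0.96500 = 0.96314
Series (D and E): 0.72900 × 0.97400 = 0.71005
Parallel ([0.96314] and [0.71005]): 1 − (1 − 0.96314)(1 − 0.71005) = 0.989

0.989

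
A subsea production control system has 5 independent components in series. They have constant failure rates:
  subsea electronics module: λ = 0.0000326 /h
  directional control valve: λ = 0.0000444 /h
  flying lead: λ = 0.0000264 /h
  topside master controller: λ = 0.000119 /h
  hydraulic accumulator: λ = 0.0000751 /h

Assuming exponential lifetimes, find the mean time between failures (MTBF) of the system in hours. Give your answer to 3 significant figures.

Series of exponential components: λ_sys = Σ λ_i
λ_sys = 0.0000326 + 0.0000444 + 0.0000264 + 0.000119 + 0.0000751 = 2.9750e-04 /h
MTBF = 1 / λ_sys = 3360 h

3360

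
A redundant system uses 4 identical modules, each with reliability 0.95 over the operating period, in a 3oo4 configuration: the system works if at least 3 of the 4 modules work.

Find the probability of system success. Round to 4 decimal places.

0.9860

R = Σ_{i=3}^{4} C(4,i) p^i (1−p)^{4−i} with p = 0.95
C(4,3)·0.95^3·0.05^1 = 0.171475
C(4,4)·0.95^4·0.05^0 = 0.814506
Sum = 0.9860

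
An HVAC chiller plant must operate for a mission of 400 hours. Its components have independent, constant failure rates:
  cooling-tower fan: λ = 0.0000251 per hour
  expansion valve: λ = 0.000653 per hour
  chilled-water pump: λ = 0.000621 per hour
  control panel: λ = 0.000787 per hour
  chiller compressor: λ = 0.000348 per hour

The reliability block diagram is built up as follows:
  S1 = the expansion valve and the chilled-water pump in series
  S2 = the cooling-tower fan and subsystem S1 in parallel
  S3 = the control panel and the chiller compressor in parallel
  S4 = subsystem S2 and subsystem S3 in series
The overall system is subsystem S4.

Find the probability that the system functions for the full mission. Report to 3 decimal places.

R(cooling-tower fan) = exp(−0.0000251 × 400) = 0.99001
R(expansion valve) = exp(−0.000653 × 400) = 0.77013
R(chilled-water pump) = exp(−0.000621 × 400) = 0.78005
R(control panel) = exp(−0.000787 × 400) = 0.72993
R(chiller compressor) = exp(−0.000348 × 400) = 0.87005
Series (expansion valve and chilled-water pump): 0.77013 × 0.78005 = 0.60074
Parallel (cooling-tower fan and [0.60074]): 1 − (1 − 0.99001)(1 − 0.60074) = 0.99601
Parallel (control panel and chiller compressor): 1 − (1 − 0.72993)(1 − 0.87005) = 0.96490
Series ([0.99601] and [0.96490]): 0.99601 × 0.96490 = 0.961

0.961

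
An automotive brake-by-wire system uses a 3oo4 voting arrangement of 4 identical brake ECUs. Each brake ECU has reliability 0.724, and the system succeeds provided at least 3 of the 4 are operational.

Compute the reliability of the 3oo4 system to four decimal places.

R = Σ_{i=3}^{4} C(4,i) p^i (1−p)^{4−i} with p = 0.724
C(4,3)·0.724^3·0.276^1 = 0.418972
C(4,4)·0.724^4·0.276^0 = 0.274760
Sum = 0.6937

0.6937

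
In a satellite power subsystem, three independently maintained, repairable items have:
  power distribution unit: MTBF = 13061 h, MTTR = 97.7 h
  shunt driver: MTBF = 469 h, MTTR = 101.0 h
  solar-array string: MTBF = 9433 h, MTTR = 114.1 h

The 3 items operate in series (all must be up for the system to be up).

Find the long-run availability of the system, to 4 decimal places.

0.8069

A(power distribution unit) = MTBF/(MTBF+MTTR) = 13061/(13061+97.7) = 0.992575
A(shunt driver) = MTBF/(MTBF+MTTR) = 469/(469+101.0) = 0.822807
A(solar-array string) = MTBF/(MTBF+MTTR) = 9433/(9433+114.1) = 0.988049
Series availability: 0.992575 × 0.822807 × 0.988049 = 0.8069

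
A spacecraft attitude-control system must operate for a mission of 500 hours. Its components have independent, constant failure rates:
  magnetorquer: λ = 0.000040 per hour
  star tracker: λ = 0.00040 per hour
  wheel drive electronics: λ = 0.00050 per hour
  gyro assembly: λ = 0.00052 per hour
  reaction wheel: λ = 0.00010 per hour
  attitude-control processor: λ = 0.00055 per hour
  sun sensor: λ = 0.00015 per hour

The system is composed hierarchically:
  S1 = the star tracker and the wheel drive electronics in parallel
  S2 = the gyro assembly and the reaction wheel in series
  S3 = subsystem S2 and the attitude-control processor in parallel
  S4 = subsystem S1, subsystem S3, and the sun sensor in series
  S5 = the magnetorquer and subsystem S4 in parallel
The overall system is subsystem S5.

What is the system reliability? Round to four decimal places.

R(magnetorquer) = exp(−0.000040 × 500) = 0.980199
R(star tracker) = exp(−0.00040 × 500) = 0.818731
R(wheel drive electronics) = exp(−0.00050 × 500) = 0.778801
R(gyro assembly) = exp(−0.00052 × 500) = 0.771052
R(reaction wheel) = exp(−0.00010 × 500) = 0.951229
R(attitude-control processor) = exp(−0.00055 × 500) = 0.759572
R(sun sensor) = exp(−0.00015 × 500) = 0.927743
Parallel (star tracker and wheel drive electronics): 1 − (1 − 0.818731)(1 − 0.778801) = 0.959903
Series (gyro assembly and reaction wheel): 0.771052 × 0.951229 = 0.733447
Parallel ([0.733447] and attitude-control processor): 1 − (1 − 0.733447)(1 − 0.759572) = 0.935913
Series ([0.959903], [0.935913], and sun sensor): 0.959903 × 0.935913 × 0.927743 = 0.833471
Parallel (magnetorquer and [0.833471]): 1 − (1 − 0.980199)(1 − 0.833471) = 0.9967

0.9967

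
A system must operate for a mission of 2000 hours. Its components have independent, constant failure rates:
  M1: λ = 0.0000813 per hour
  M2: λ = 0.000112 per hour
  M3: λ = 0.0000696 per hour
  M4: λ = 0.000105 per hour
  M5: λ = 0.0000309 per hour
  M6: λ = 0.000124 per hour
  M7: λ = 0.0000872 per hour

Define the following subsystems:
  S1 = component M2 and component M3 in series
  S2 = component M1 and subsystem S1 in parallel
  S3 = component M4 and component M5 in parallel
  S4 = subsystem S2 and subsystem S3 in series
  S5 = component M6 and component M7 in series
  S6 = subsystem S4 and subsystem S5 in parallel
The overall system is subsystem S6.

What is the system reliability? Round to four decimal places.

0.9805

R(M1) = exp(−0.0000813 × 2000) = 0.849931
R(M2) = exp(−0.000112 × 2000) = 0.799315
R(M3) = exp(−0.0000696 × 2000) = 0.870054
R(M4) = exp(−0.000105 × 2000) = 0.810584
R(M5) = exp(−0.0000309 × 2000) = 0.940071
R(M6) = exp(−0.000124 × 2000) = 0.780360
R(M7) = exp(−0.0000872 × 2000) = 0.839961
Series (M2 and M3): 0.799315 × 0.870054 = 0.695447
Parallel (M1 and [0.695447]): 1 − (1 − 0.849931)(1 − 0.695447) = 0.954296
Parallel (M4 and M5): 1 − (1 − 0.810584)(1 − 0.940071) = 0.988648
Series ([0.954296] and [0.988648]): 0.954296 × 0.988648 = 0.943463
Series (M6 and M7): 0.780360 × 0.839961 = 0.655472
Parallel ([0.943463] and [0.655472]): 1 − (1 − 0.943463)(1 − 0.655472) = 0.9805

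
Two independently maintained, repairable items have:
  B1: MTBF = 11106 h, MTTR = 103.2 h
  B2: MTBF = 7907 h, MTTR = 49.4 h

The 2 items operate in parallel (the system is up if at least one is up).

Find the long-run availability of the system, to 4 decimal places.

A(B1) = MTBF/(MTBF+MTTR) = 11106/(11106+103.2) = 0.990793
A(B2) = MTBF/(MTBF+MTTR) = 7907/(7907+49.4) = 0.993791
Parallel availability: 1 − (1 − 0.990793)(1 − 0.993791) = 0.9999

0.9999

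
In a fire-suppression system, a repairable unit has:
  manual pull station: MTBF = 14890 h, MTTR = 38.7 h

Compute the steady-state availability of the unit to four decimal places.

0.9974

A(manual pull station) = MTBF/(MTBF+MTTR) = 14890/(14890+38.7) = 0.9974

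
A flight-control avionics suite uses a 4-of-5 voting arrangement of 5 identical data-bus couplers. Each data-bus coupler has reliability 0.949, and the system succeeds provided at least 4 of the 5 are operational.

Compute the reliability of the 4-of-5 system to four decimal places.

0.9765

R = Σ_{i=4}^{5} C(5,i) p^i (1−p)^{5−i} with p = 0.949
C(5,4)·0.949^4·0.051^1 = 0.206826
C(5,5)·0.949^5·0.051^0 = 0.769717
Sum = 0.9765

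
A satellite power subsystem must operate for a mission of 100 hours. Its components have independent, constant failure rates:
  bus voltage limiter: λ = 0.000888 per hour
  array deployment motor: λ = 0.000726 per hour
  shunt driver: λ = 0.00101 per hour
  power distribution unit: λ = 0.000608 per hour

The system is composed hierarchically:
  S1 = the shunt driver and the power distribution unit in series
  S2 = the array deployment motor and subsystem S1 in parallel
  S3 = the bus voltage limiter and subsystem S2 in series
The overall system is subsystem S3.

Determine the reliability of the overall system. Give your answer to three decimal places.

0.905

R(bus voltage limiter) = exp(−0.000888 × 100) = 0.91503
R(array deployment motor) = exp(−0.000726 × 100) = 0.92997
R(shunt driver) = exp(−0.00101 × 100) = 0.90393
R(power distribution unit) = exp(−0.000608 × 100) = 0.94101
Series (shunt driver and power distribution unit): 0.90393 × 0.94101 = 0.85061
Parallel (array deployment motor and [0.85061]): 1 − (1 − 0.92997)(1 − 0.85061) = 0.98954
Series (bus voltage limiter and [0.98954]): 0.91503 × 0.98954 = 0.905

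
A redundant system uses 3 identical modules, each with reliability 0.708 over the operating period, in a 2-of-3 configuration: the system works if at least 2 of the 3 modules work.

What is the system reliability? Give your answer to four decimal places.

0.7940

R = Σ_{i=2}^{3} C(3,i) p^i (1−p)^{3−i} with p = 0.708
C(3,2)·0.708^2·0.292^1 = 0.439107
C(3,3)·0.708^3·0.292^0 = 0.354895
Sum = 0.7940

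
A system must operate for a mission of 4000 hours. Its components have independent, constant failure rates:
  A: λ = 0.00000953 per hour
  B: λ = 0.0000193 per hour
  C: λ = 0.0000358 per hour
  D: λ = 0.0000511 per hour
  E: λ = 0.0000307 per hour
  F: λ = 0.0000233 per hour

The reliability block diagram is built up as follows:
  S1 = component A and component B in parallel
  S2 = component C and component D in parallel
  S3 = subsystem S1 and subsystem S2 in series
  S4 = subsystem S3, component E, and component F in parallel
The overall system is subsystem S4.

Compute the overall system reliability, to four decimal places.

R(A) = exp(−0.00000953 × 4000) = 0.962597
R(B) = exp(−0.0000193 × 4000) = 0.925705
R(C) = exp(−0.0000358 × 4000) = 0.866581
R(D) = exp(−0.0000511 × 4000) = 0.815136
R(E) = exp(−0.0000307 × 4000) = 0.884441
R(F) = exp(−0.0000233 × 4000) = 0.911011
Parallel (A and B): 1 − (1 − 0.962597)(1 − 0.925705) = 0.997221
Parallel (C and D): 1 − (1 − 0.866581)(1 − 0.815136) = 0.975336
Series ([0.997221] and [0.975336]): 0.997221 × 0.975336 = 0.972626
Parallel ([0.972626], E, and F): 1 − (1 − 0.972626)(1 − 0.884441)(1 − 0.911011) = 0.9997

0.9997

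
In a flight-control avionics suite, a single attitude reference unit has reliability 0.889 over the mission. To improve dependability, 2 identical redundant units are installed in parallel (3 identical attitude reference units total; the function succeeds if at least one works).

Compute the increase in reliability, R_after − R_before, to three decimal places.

R_before = 0.889
R_after = 1 − (1 − 0.889)^3 = 0.999
ΔR = 0.999 − 0.889 = 0.110

0.110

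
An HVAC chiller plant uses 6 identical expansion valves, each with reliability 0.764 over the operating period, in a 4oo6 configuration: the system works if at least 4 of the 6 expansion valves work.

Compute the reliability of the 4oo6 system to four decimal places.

0.8521

R = Σ_{i=4}^{6} C(6,i) p^i (1−p)^{6−i} with p = 0.764
C(6,4)·0.764^4·0.236^2 = 0.284635
C(6,5)·0.764^5·0.236^1 = 0.368579
C(6,6)·0.764^6·0.236^0 = 0.198866
Sum = 0.8521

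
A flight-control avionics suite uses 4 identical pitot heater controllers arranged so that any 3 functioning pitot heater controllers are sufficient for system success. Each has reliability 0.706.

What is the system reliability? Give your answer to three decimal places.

R = Σ_{i=3}^{4} C(4,i) p^i (1−p)^{4−i} with p = 0.706
C(4,3)·0.706^3·0.294^1 = 0.41383
C(4,4)·0.706^4·0.294^0 = 0.24844
Sum = 0.662

0.662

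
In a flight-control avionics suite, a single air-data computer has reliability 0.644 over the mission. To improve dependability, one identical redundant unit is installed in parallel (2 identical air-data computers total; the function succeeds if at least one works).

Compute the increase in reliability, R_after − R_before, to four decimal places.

0.2293

R_before = 0.644
R_after = 1 − (1 − 0.644)^2 = 0.8733
ΔR = 0.8733 − 0.644 = 0.2293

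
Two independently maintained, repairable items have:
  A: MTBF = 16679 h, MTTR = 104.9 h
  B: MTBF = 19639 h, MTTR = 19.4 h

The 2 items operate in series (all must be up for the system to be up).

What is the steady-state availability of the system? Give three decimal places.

A(A) = MTBF/(MTBF+MTTR) = 16679/(16679+104.9) = 0.993750
A(B) = MTBF/(MTBF+MTTR) = 19639/(19639+19.4) = 0.999013
Series availability: 0.993750 × 0.999013 = 0.993

0.993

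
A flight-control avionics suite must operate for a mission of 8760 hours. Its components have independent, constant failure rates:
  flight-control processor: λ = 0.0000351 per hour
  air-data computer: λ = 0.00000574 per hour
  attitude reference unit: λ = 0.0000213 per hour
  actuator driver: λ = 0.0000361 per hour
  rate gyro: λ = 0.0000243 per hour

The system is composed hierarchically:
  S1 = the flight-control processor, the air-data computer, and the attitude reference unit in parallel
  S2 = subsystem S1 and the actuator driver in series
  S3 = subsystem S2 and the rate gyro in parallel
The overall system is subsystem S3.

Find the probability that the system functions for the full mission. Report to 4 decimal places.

R(flight-control processor) = exp(−0.0000351 × 8760) = 0.735301
R(air-data computer) = exp(−0.00000574 × 8760) = 0.950961
R(attitude reference unit) = exp(−0.0000213 × 8760) = 0.829786
R(actuator driver) = exp(−0.0000361 × 8760) = 0.728887
R(rate gyro) = exp(−0.0000243 × 8760) = 0.808263
Parallel (flight-control processor, air-data computer, and attitude reference unit): 1 − (1 − 0.735301)(1 − 0.950961)(1 − 0.829786) = 0.997791
Series ([0.997791] and actuator driver): 0.997791 × 0.728887 = 0.727277
Parallel ([0.727277] and rate gyro): 1 − (1 − 0.727277)(1 − 0.808263) = 0.9477

0.9477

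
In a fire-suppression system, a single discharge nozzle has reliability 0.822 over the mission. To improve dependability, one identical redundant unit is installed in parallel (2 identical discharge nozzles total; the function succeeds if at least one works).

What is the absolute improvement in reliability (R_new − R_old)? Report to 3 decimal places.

R_before = 0.822
R_after = 1 − (1 − 0.822)^2 = 0.968
ΔR = 0.968 − 0.822 = 0.146

0.146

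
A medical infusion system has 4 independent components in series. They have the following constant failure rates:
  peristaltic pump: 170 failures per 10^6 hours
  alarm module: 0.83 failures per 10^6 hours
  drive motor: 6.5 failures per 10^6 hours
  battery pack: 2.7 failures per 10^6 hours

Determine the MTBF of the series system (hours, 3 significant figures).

5550

Series of exponential components: λ_sys = Σ λ_i
λ_sys = 0.00017 + 0.00000083 + 0.0000065 + 0.0000027 = 1.8003e-04 /h
MTBF = 1 / λ_sys = 5550 h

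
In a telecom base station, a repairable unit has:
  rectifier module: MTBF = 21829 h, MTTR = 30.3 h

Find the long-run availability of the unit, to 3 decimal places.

A(rectifier module) = MTBF/(MTBF+MTTR) = 21829/(21829+30.3) = 0.999

0.999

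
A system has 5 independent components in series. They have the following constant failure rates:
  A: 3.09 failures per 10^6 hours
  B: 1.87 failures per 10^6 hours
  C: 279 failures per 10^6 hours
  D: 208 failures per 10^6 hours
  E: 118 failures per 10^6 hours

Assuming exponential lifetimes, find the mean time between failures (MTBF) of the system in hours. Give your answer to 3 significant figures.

Series of exponential components: λ_sys = Σ λ_i
λ_sys = 0.00000309 + 0.00000187 + 0.000279 + 0.000208 + 0.000118 = 6.0996e-04 /h
MTBF = 1 / λ_sys = 1640 h

1640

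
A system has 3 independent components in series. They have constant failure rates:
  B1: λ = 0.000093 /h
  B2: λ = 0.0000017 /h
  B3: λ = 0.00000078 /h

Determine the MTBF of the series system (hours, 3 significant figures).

Series of exponential components: λ_sys = Σ λ_i
λ_sys = 0.000093 + 0.0000017 + 0.00000078 = 9.5480e-05 /h
MTBF = 1 / λ_sys = 10500 h

10500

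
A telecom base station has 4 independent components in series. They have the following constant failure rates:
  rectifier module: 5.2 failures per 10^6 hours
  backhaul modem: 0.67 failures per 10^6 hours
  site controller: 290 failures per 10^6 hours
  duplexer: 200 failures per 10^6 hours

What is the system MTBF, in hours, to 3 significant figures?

Series of exponential components: λ_sys = Σ λ_i
λ_sys = 0.0000052 + 0.00000067 + 0.00029 + 0.00020 = 4.9587e-04 /h
MTBF = 1 / λ_sys = 2020 h

2020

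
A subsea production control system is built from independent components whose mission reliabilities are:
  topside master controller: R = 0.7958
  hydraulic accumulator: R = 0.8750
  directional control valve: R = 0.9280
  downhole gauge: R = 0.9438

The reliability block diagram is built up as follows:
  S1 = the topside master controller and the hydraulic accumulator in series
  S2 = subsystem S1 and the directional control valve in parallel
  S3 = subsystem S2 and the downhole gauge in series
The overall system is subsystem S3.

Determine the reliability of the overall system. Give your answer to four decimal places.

Series (topside master controller and hydraulic accumulator): 0.795800 × 0.875000 = 0.696325
Parallel ([0.696325] and directional control valve): 1 − (1 − 0.696325)(1 − 0.928000) = 0.978135
Series ([0.978135] and downhole gauge): 0.978135 × 0.943800 = 0.9232

0.9232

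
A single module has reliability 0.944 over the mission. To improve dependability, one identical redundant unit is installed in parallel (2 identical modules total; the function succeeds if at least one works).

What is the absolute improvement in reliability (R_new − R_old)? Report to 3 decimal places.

0.053

R_before = 0.944
R_after = 1 − (1 − 0.944)^2 = 0.997
ΔR = 0.997 − 0.944 = 0.053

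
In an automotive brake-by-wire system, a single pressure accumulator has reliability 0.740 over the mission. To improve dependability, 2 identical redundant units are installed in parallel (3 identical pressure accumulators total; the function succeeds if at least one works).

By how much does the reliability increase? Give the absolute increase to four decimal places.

R_before = 0.740
R_after = 1 − (1 − 0.740)^3 = 0.9824
ΔR = 0.9824 − 0.740 = 0.2424

0.2424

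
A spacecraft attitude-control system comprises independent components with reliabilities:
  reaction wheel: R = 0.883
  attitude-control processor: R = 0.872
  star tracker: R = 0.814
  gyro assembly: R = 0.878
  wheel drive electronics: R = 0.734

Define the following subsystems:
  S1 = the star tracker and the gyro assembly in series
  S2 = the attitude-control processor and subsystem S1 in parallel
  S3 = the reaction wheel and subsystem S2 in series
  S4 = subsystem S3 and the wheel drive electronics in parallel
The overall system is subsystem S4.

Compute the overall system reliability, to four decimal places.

0.9603

Series (star tracker and gyro assembly): 0.814000 × 0.878000 = 0.714692
Parallel (attitude-control processor and [0.714692]): 1 − (1 − 0.872000)(1 − 0.714692) = 0.963481
Series (reaction wheel and [0.963481]): 0.883000 × 0.963481 = 0.850754
Parallel ([0.850754] and wheel drive electronics): 1 − (1 − 0.850754)(1 − 0.734000) = 0.9603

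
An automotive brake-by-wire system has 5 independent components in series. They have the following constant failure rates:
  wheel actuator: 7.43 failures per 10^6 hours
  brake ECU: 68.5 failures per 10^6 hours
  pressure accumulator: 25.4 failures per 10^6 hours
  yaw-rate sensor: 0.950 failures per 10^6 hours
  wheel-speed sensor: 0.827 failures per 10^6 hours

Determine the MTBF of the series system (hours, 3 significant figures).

Series of exponential components: λ_sys = Σ λ_i
λ_sys = 0.00000743 + 0.0000685 + 0.0000254 + 0.000000950 + 0.000000827 = 1.0311e-04 /h
MTBF = 1 / λ_sys = 9700 h

9700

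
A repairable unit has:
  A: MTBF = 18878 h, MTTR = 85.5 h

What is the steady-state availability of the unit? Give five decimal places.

A(A) = MTBF/(MTBF+MTTR) = 18878/(18878+85.5) = 0.99549

0.99549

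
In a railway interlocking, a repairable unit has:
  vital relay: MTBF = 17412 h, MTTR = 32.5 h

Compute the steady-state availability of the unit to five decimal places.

A(vital relay) = MTBF/(MTBF+MTTR) = 17412/(17412+32.5) = 0.99814

0.99814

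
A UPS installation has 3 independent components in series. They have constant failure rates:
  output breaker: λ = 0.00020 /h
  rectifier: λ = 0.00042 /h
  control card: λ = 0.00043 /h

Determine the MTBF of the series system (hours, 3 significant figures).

952

Series of exponential components: λ_sys = Σ λ_i
λ_sys = 0.00020 + 0.00042 + 0.00043 = 1.0500e-03 /h
MTBF = 1 / λ_sys = 952 h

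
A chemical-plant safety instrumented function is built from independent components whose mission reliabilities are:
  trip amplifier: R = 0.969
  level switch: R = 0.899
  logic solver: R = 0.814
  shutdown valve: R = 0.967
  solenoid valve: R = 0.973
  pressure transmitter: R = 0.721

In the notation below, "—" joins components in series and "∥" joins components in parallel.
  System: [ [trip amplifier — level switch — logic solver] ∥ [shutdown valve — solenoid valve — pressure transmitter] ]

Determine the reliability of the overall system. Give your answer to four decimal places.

0.9064

Series (trip amplifier, level switch, and logic solver): 0.969000 × 0.899000 × 0.814000 = 0.709101
Series (shutdown valve, solenoid valve, and pressure transmitter): 0.967000 × 0.973000 × 0.721000 = 0.678382
Parallel ([0.709101] and [0.678382]): 1 − (1 − 0.709101)(1 − 0.678382) = 0.9064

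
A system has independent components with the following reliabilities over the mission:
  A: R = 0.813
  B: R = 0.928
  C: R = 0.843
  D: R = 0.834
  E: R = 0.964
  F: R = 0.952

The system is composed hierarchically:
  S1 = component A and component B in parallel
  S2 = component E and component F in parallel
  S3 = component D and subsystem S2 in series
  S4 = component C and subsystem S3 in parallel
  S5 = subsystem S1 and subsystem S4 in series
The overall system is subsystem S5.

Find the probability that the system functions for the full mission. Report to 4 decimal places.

Parallel (A and B): 1 − (1 − 0.813000)(1 − 0.928000) = 0.986536
Parallel (E and F): 1 − (1 − 0.964000)(1 − 0.952000) = 0.998272
Series (D and [0.998272]): 0.834000 × 0.998272 = 0.832559
Parallel (C and [0.832559]): 1 − (1 − 0.843000)(1 − 0.832559) = 0.973712
Series ([0.986536] and [0.973712]): 0.986536 × 0.973712 = 0.9606

0.9606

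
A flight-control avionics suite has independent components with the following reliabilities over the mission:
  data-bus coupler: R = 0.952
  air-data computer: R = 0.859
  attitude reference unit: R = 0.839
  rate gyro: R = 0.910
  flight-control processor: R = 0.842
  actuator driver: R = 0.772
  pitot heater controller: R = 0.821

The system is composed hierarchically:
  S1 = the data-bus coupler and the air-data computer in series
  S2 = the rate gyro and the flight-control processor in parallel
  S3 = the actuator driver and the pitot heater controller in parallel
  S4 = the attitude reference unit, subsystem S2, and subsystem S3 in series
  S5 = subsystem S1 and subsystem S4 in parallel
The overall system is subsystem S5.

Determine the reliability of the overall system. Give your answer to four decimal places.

0.9623

Series (data-bus coupler and air-data computer): 0.952000 × 0.859000 = 0.817768
Parallel (rate gyro and flight-control processor): 1 − (1 − 0.910000)(1 − 0.842000) = 0.985780
Parallel (actuator driver and pitot heater controller): 1 − (1 − 0.772000)(1 − 0.821000) = 0.959188
Series (attitude reference unit, [0.985780], and [0.959188]): 0.839000 × 0.985780 × 0.959188 = 0.793315
Parallel ([0.817768] and [0.793315]): 1 − (1 − 0.817768)(1 − 0.793315) = 0.9623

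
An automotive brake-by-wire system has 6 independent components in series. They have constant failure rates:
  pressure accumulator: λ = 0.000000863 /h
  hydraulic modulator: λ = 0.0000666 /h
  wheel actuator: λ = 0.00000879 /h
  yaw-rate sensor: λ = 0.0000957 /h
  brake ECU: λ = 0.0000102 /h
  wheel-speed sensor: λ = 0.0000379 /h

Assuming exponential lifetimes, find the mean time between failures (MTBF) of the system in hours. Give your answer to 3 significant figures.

Series of exponential components: λ_sys = Σ λ_i
λ_sys = 0.000000863 + 0.0000666 + 0.00000879 + 0.0000957 + 0.0000102 + 0.0000379 = 2.2005e-04 /h
MTBF = 1 / λ_sys = 4540 h

4540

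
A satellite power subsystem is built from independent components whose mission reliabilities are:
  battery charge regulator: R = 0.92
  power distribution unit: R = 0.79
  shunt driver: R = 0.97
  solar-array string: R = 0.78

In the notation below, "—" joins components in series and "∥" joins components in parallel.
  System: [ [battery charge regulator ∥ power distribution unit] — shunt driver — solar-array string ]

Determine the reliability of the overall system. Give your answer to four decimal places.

Parallel (battery charge regulator and power distribution unit): 1 − (1 − 0.920000)(1 − 0.790000) = 0.983200
Series ([0.983200], shunt driver, and solar-array string): 0.983200 × 0.970000 × 0.780000 = 0.7439

0.7439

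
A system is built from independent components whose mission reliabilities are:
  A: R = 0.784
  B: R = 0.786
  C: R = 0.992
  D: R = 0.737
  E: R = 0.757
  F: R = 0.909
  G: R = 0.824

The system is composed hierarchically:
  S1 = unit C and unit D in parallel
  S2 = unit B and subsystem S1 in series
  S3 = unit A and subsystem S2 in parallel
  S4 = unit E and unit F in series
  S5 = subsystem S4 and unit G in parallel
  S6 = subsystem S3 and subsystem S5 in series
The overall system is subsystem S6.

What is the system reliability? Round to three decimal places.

0.901

Parallel (C and D): 1 − (1 − 0.99200)(1 − 0.73700) = 0.99790
Series (B and [0.99790]): 0.78600 × 0.99790 = 0.78435
Parallel (A and [0.78435]): 1 − (1 − 0.78400)(1 − 0.78435) = 0.95342
Series (E and F): 0.75700 × 0.90900 = 0.68811
Parallel ([0.68811] and G): 1 − (1 − 0.68811)(1 − 0.82400) = 0.94511
Series ([0.95342] and [0.94511]): 0.95342 × 0.94511 = 0.901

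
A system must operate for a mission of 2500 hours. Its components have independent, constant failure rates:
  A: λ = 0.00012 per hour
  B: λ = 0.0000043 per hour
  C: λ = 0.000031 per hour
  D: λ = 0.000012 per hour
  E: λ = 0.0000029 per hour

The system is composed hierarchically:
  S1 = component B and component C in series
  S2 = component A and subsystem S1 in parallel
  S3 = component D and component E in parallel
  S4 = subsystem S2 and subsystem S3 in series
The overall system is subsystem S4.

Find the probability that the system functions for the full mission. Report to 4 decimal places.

R(A) = exp(−0.00012 × 2500) = 0.740818
R(B) = exp(−0.0000043 × 2500) = 0.989308
R(C) = exp(−0.000031 × 2500) = 0.925427
R(D) = exp(−0.000012 × 2500) = 0.970446
R(E) = exp(−0.0000029 × 2500) = 0.992776
Series (B and C): 0.989308 × 0.925427 = 0.915532
Parallel (A and [0.915532]): 1 − (1 − 0.740818)(1 − 0.915532) = 0.978107
Parallel (D and E): 1 − (1 − 0.970446)(1 − 0.992776) = 0.999787
Series ([0.978107] and [0.999787]): 0.978107 × 0.999787 = 0.9779

0.9779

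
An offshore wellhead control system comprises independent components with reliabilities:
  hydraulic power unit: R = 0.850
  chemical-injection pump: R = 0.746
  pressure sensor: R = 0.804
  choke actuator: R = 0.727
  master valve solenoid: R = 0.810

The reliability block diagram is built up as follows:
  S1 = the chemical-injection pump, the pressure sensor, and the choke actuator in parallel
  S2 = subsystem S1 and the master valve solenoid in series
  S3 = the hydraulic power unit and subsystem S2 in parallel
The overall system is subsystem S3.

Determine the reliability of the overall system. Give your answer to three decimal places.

0.970

Parallel (chemical-injection pump, pressure sensor, and choke actuator): 1 − (1 − 0.74600)(1 − 0.80400)(1 − 0.72700) = 0.98641
Series ([0.98641] and master valve solenoid): 0.98641 × 0.81000 = 0.79899
Parallel (hydraulic power unit and [0.79899]): 1 − (1 − 0.85000)(1 − 0.79899) = 0.970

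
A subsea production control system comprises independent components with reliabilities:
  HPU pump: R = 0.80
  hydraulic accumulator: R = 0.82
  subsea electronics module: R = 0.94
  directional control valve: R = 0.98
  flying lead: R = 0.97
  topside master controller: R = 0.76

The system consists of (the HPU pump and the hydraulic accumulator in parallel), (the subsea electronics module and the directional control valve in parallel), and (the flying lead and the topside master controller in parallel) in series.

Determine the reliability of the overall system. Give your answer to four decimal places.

Parallel (HPU pump and hydraulic accumulator): 1 − (1 − 0.800000)(1 − 0.820000) = 0.964000
Parallel (subsea electronics module and directional control valve): 1 − (1 − 0.940000)(1 − 0.980000) = 0.998800
Parallel (flying lead and topside master controller): 1 − (1 − 0.970000)(1 − 0.760000) = 0.992800
Series ([0.964000], [0.998800], and [0.992800]): 0.964000 × 0.998800 × 0.992800 = 0.9559

0.9559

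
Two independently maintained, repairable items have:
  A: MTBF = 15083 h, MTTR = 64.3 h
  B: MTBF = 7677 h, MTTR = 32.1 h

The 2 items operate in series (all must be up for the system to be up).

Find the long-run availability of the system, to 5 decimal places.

A(A) = MTBF/(MTBF+MTTR) = 15083/(15083+64.3) = 0.995755
A(B) = MTBF/(MTBF+MTTR) = 7677/(7677+32.1) = 0.995836
Series availability: 0.995755 × 0.995836 = 0.99161

0.99161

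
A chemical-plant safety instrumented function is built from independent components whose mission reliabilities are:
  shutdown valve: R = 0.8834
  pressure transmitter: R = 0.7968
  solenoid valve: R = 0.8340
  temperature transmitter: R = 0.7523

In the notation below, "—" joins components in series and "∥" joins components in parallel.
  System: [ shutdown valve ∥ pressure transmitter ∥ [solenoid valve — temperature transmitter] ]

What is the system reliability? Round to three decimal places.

Series (solenoid valve and temperature transmitter): 0.83400 × 0.75230 = 0.62742
Parallel (shutdown valve, pressure transmitter, and [0.62742]): 1 − (1 − 0.88340)(1 − 0.79680)(1 − 0.62742) = 0.991

0.991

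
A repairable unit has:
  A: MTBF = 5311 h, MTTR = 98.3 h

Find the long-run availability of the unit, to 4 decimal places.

A(A) = MTBF/(MTBF+MTTR) = 5311/(5311+98.3) = 0.9818

0.9818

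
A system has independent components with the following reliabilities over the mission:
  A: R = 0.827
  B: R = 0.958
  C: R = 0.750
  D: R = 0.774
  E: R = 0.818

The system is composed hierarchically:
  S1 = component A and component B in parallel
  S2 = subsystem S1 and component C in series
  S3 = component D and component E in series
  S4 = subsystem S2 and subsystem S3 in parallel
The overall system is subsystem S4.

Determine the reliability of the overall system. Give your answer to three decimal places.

Parallel (A and B): 1 − (1 − 0.82700)(1 − 0.95800) = 0.99273
Series ([0.99273] and C): 0.99273 × 0.75000 = 0.74455
Series (D and E): 0.77400 × 0.81800 = 0.63313
Parallel ([0.74455] and [0.63313]): 1 − (1 − 0.74455)(1 − 0.63313) = 0.906

0.906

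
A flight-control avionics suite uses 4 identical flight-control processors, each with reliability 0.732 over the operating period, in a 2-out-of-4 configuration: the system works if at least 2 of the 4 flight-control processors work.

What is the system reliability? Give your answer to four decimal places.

R = Σ_{i=2}^{4} C(4,i) p^i (1−p)^{4−i} with p = 0.732
C(4,2)·0.732^2·0.268^2 = 0.230910
C(4,3)·0.732^3·0.268^1 = 0.420463
C(4,4)·0.732^4·0.268^0 = 0.287107
Sum = 0.9385

0.9385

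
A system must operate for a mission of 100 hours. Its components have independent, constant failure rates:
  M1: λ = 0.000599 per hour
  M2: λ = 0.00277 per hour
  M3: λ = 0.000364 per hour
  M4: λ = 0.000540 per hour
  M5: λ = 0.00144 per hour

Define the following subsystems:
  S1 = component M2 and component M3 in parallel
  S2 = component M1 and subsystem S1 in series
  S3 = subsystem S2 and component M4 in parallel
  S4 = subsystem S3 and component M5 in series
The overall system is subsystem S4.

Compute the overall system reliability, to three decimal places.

0.863

R(M1) = exp(−0.000599 × 100) = 0.94186
R(M2) = exp(−0.00277 × 100) = 0.75805
R(M3) = exp(−0.000364 × 100) = 0.96425
R(M4) = exp(−0.000540 × 100) = 0.94743
R(M5) = exp(−0.00144 × 100) = 0.86589
Parallel (M2 and M3): 1 − (1 − 0.75805)(1 − 0.96425) = 0.99135
Series (M1 and [0.99135]): 0.94186 × 0.99135 = 0.93371
Parallel ([0.93371] and M4): 1 − (1 − 0.93371)(1 − 0.94743) = 0.99652
Series ([0.99652] and M5): 0.99652 × 0.86589 = 0.863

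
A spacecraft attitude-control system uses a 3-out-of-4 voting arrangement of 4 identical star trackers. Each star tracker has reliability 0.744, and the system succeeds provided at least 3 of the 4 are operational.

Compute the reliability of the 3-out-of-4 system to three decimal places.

0.728

R = Σ_{i=3}^{4} C(4,i) p^i (1−p)^{4−i} with p = 0.744
C(4,3)·0.744^3·0.256^1 = 0.42171
C(4,4)·0.744^4·0.256^0 = 0.30640
Sum = 0.728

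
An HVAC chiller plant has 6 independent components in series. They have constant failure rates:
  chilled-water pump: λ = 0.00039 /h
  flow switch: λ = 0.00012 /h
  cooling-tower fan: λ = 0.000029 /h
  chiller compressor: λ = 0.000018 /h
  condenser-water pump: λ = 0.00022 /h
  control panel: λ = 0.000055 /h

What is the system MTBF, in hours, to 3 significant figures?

1200

Series of exponential components: λ_sys = Σ λ_i
λ_sys = 0.00039 + 0.00012 + 0.000029 + 0.000018 + 0.00022 + 0.000055 = 8.3200e-04 /h
MTBF = 1 / λ_sys = 1200 h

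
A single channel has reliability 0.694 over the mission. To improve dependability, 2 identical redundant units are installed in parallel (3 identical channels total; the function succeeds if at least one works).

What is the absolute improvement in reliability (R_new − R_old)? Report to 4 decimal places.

0.2773

R_before = 0.694
R_after = 1 − (1 − 0.694)^3 = 0.9713
ΔR = 0.9713 − 0.694 = 0.2773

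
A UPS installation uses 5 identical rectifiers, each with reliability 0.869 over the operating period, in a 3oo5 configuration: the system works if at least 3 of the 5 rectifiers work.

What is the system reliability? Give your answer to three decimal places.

R = Σ_{i=3}^{5} C(5,i) p^i (1−p)^{5−i} with p = 0.869
C(5,3)·0.869^3·0.131^2 = 0.11262
C(5,4)·0.869^4·0.131^1 = 0.37353
C(5,5)·0.869^5·0.131^0 = 0.49556
Sum = 0.982

0.982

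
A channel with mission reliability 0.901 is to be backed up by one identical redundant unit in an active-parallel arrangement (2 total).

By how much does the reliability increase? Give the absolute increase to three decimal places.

R_before = 0.901
R_after = 1 − (1 − 0.901)^2 = 0.990
ΔR = 0.990 − 0.901 = 0.089

0.089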